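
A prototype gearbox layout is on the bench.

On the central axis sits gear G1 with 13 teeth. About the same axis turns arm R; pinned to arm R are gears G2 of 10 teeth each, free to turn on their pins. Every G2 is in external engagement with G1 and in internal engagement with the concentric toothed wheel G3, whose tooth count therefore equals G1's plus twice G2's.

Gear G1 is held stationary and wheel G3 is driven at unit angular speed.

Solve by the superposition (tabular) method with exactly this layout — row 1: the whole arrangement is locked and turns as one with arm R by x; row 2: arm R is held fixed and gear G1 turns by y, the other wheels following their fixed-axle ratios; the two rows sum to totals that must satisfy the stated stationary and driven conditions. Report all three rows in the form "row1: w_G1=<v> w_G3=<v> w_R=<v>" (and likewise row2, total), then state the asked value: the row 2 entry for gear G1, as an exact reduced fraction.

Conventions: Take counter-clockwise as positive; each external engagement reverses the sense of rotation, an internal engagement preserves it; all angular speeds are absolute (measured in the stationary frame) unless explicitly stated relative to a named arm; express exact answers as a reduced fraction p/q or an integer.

row1: w_G1=33/46 w_G3=33/46 w_R=33/46
row2: w_G1=-33/46 w_G3=13/46 w_R=0
total: w_G1=0 w_G3=1 w_R=33/46
asked value: -33/46

recognized (axles ride arm R): planetary set, 13/10/33 teeth
row 1 (train locked, turned with arm): all members turn x
row 2 (arm held, sun turns y): ω_ring = −(13/33)·y, ω_arm = 0
boundary: total ω_sun = x + y = 0 and total ω_ring = x − (13/33)·y = 1  ⇒  y = -33/46, x = 33/46
row 2 ring = −(13/33)·(-33/46) = 13/46
totals (row 1 + row 2): sun 33/46 + (-33/46) = 0, ring 33/46 + 13/46 = 1, arm 33/46 + 0 = 33/46
asked cell (row2, sun) = -33/46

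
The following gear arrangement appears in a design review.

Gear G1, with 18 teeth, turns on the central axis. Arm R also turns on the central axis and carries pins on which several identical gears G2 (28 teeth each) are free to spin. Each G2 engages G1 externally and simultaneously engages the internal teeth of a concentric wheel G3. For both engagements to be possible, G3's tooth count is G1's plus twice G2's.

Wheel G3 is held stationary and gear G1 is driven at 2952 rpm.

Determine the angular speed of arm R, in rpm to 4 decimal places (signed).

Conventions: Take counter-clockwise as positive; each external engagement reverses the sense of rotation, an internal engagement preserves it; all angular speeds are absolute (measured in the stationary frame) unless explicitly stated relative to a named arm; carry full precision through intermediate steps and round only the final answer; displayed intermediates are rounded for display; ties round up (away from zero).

+577.5652 rpm

planetary set (18T centre, 28T on arm, 74T internal) — Willis relation
normalise by the input: solve with ω_sun = 1, then scale by 2952 rpm
ring teeth: 18 + 2·28 = 74
18(ω_sun−ω_arm) = −74(ω_ring−ω_arm),  ω_ring = 0, ω_sun = 1
18(1−ω_arm) = −74(0−ω_arm)  ⇒  92·ω_arm = 18  ⇒  ω_arm = 9/46
scale: ω_arm = 9/46 × 2952 rpm = +577.5652 rpm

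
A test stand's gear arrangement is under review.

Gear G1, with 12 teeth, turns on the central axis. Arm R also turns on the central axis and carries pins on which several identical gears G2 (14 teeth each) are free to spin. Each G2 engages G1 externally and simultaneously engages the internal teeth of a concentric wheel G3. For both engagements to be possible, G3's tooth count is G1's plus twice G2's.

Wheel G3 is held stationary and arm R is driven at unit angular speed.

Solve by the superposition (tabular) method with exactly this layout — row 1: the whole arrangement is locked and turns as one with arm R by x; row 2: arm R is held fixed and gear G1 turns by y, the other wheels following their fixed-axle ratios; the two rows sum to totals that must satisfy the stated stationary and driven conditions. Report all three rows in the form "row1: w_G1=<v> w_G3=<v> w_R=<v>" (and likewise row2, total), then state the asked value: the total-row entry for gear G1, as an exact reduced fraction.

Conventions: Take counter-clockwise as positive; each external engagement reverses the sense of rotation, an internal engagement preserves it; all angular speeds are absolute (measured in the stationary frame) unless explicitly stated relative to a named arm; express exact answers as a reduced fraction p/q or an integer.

row1: w_G1=1 w_G3=1 w_R=1
row2: w_G1=10/3 w_G3=-1 w_R=0
total: w_G1=13/3 w_G3=0 w_R=1
asked value: 13/3

topology: planetary set — G1 12T / G2 14T / G3 40T, arm = carrier (Willis)
row 1 (train locked, turned with arm): all members turn x
row 2 — arm fixed, fixed-axis ratios: sun y, ring −(12/40)·y, arm 0
boundary: total ω_ring = x − (12/40)·y = 0 and total ω_arm = x = 1  ⇒  y = 10/3, x = 1
row 2 ring = −(12/40)·10/3 = -1
totals (row 1 + row 2): sun 1 + 10/3 = 13/3, ring 1 + (-1) = 0, arm 1 + 0 = 1
asked cell (total, sun) = 13/3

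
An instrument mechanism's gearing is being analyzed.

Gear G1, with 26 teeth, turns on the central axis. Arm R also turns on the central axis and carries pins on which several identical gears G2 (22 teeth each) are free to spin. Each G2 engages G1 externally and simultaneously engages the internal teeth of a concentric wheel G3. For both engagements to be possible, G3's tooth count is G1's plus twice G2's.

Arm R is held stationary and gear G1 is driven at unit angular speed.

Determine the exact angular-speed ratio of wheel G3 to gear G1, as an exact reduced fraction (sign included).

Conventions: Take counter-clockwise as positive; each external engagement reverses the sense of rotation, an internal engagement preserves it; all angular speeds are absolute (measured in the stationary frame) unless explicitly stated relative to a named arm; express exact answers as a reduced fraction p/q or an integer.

-13/35

planetary set (26T centre, 22T on arm, 70T internal) — Willis relation
ring teeth: 26 + 2·22 = 70
26(ω_sun−ω_arm) = −70(ω_ring−ω_arm),  ω_arm = 0, ω_sun = 1
ω_ring = 0 − (26/70)(1−0) = -13/35
ω_out/ω_in = -13/35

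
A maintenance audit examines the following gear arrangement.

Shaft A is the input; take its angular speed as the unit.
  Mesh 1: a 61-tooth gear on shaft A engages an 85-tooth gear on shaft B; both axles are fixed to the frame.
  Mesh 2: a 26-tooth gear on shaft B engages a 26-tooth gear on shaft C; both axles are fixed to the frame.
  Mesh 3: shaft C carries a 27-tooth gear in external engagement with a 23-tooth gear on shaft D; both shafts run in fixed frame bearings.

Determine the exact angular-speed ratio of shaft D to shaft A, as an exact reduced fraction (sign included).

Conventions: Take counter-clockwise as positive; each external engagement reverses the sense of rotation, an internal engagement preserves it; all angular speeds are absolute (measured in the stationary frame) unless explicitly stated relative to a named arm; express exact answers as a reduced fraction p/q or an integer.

class = fixed-axis compound train [3 meshes; 3 ratios multiply, 3 sense flips]
mesh 1 [61T→85T]: running ratio 61/85, sense −
mesh 2 [26T→26T]: running ratio 61/85, sense +
mesh 3 [27T→23T]: running ratio 1647/1955, sense −
ω_out/ω_in = -1647/1955

-1647/1955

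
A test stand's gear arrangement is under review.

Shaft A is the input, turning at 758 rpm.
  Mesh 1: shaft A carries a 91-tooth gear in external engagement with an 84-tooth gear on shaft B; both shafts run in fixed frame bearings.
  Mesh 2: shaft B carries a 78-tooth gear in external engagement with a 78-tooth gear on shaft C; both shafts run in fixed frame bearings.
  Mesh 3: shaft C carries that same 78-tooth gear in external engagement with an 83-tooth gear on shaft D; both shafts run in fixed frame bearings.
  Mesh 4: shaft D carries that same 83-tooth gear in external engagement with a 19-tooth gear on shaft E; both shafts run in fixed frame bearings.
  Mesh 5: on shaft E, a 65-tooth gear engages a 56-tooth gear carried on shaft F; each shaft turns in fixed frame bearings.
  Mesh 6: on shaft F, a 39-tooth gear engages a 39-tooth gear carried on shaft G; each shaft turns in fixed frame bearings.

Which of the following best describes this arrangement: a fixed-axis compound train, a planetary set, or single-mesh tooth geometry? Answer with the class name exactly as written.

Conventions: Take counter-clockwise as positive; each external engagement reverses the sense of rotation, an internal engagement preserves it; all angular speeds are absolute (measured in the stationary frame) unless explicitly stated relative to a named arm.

recognized (7 fixed axles, 6 meshes): fixed-axis compound train
classification: fixed-axis compound train

fixed-axis compound train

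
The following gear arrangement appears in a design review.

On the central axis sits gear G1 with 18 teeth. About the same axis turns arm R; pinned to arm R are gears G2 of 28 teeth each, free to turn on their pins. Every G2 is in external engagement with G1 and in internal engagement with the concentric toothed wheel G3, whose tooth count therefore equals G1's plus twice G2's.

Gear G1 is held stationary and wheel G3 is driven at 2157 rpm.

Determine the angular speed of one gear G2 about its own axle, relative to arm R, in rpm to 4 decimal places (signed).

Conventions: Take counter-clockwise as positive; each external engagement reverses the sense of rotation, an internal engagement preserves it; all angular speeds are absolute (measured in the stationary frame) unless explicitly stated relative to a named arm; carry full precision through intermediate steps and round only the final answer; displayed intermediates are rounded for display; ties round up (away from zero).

recognized (axles ride arm R): planetary set, 18/28/74 teeth
normalise by the input: solve with ω_ring = 1, then scale by 2157 rpm
ring teeth: 18 + 2·28 = 74
18(ω_sun−ω_arm) = −74(ω_ring−ω_arm),  ω_sun = 0, ω_ring = 1
18(0−ω_arm) = −74(1−ω_arm)  ⇒  92·ω_arm = 74  ⇒  ω_arm = 37/46
sun–planet mesh: 18·(0−37/46) = −28·(ω_p−ω_arm)  ⇒  ω_p−ω_arm = 333/644
scale: ω_p−ω_arm = 333/644 × 2157 rpm = +1115.3432 rpm

+1115.3432 rpm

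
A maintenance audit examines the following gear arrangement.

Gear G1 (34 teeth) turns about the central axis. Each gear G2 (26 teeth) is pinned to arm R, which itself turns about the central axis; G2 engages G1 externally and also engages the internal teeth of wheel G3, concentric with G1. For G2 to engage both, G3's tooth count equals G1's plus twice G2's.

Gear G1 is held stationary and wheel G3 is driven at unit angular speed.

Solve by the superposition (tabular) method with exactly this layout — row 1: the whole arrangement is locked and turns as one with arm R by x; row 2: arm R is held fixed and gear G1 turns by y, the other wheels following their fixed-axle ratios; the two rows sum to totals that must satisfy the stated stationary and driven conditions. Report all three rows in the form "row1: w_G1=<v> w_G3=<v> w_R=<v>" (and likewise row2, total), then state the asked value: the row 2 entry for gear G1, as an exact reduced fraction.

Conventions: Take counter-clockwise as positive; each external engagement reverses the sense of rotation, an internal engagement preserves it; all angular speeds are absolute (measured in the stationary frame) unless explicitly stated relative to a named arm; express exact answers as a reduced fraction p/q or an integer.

recognized (axles ride arm R): planetary set, 34/26/86 teeth
row 1 — lock + rotate with arm: ω_sun = ω_ring = ω_arm = x
superposition row 2 [arm held]: sun y, ring −(34/86)·y, arm 0
boundary: total ω_sun = x + y = 0 and total ω_ring = x − (34/86)·y = 1  ⇒  y = -43/60, x = 43/60
row 2 ring = −(34/86)·(-43/60) = 17/60
totals (row 1 + row 2): sun 43/60 + (-43/60) = 0, ring 43/60 + 17/60 = 1, arm 43/60 + 0 = 43/60
asked cell (row2, sun) = -43/60

row1: w_G1=43/60 w_G3=43/60 w_R=43/60
row2: w_G1=-43/60 w_G3=17/60 w_R=0
total: w_G1=0 w_G3=1 w_R=43/60
asked value: -43/60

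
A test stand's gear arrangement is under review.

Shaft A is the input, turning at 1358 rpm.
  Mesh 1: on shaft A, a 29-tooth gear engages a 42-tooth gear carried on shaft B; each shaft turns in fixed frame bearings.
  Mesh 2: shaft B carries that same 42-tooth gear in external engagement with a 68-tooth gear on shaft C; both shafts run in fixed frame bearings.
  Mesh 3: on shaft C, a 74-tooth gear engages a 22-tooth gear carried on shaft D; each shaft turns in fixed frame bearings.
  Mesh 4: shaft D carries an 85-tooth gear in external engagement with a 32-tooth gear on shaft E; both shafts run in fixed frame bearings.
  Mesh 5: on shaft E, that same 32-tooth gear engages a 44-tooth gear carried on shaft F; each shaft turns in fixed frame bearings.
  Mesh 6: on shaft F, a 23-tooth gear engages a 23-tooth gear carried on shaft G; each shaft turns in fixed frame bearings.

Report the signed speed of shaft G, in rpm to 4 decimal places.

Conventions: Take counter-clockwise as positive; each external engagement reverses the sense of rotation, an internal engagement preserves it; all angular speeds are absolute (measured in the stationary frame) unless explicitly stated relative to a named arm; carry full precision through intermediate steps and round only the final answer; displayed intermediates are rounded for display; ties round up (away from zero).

class = fixed-axis compound train [6 meshes; 6 ratios multiply, 6 sense flips]
mesh 1 [29T→42T]: ω = 1358.0000×29/42 = 937.6667 rpm, sense flips to −
mesh 2 [42T→68T]: ω = 937.6667×42/68 = 579.1471 rpm, sense flips to +
mesh 3 [74T→22T]: ω = 579.1471×74/22 = 1948.0401 rpm, sense flips to −
mesh 4 [85T→32T]: ω = 1948.0401×85/32 = 5174.4815 rpm, sense flips to +
mesh 5 [32T→44T]: ω = 5174.4815×32/44 = 3763.2593 rpm, sense flips to −
mesh 6 [23T→23T]: ω = 3763.2593×23/23 = 3763.2593 rpm, sense flips to +
signed output speed = +3763.2593 rpm

+3763.2593 rpm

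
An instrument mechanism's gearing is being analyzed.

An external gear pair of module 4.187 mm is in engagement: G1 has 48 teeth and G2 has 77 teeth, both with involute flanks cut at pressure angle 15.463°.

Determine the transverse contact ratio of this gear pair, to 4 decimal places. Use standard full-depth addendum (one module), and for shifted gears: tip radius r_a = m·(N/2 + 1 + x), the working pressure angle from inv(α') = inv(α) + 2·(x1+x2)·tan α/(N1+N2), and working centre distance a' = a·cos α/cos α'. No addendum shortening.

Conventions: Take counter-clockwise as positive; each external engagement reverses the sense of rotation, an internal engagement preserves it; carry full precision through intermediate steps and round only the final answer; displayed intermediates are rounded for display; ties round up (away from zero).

class = single-mesh tooth geometry [involute pair 48T × 77T, m = 4.187]
base radii: r_b1 = 96.850619, r_b2 = 155.364534
tip radii: r_a1 = 104.675000, r_a2 = 165.386500
no profile shift: α' = α, a' = a
action lengths: √(r_a1²−r_b1²) = 39.709109, √(r_a2²−r_b2²) = 56.697055
base pitch p_b = π·m·cos α = 12.677716
CR = (39.709109 + 56.697055 − 261.687500·sin 15.46300°)/12.677716 = 2.101016
contact ratio ≈ 2.1010

2.1010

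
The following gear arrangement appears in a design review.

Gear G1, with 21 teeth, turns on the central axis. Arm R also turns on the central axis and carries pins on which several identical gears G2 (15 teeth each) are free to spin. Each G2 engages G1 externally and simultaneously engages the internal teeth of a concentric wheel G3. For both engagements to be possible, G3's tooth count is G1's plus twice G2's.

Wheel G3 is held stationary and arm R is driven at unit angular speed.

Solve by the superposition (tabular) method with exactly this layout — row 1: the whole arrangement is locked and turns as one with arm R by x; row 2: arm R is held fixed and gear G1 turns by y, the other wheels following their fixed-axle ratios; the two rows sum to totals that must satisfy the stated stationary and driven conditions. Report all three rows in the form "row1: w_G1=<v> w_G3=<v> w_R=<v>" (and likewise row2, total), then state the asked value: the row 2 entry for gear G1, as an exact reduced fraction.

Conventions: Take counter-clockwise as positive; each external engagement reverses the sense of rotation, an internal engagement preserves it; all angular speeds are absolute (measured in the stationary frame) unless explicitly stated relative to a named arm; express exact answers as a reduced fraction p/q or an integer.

planetary set (21T centre, 15T on arm, 51T internal) — Willis relation
row 1 (train locked, turned with arm): all members turn x
row 2 — arm fixed, fixed-axis ratios: sun y, ring −(21/51)·y, arm 0
boundary: total ω_ring = x − (21/51)·y = 0 and total ω_arm = x = 1  ⇒  y = 17/7, x = 1
row 2 ring = −(21/51)·17/7 = -1
totals (row 1 + row 2): sun 1 + 17/7 = 24/7, ring 1 + (-1) = 0, arm 1 + 0 = 1
asked cell (row2, sun) = 17/7

row1: w_G1=1 w_G3=1 w_R=1
row2: w_G1=17/7 w_G3=-1 w_R=0
total: w_G1=24/7 w_G3=0 w_R=1
asked value: 17/7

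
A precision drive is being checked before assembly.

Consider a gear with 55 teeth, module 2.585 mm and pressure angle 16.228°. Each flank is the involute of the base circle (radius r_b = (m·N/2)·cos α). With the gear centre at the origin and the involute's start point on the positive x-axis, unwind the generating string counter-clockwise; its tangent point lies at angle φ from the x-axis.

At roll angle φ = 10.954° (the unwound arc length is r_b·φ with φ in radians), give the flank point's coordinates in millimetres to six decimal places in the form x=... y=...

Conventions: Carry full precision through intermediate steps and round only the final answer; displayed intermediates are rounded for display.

recognized (one wheel, involute flank): single-mesh tooth geometry, m = 2.585, N = 55
pitch radius r_p = m·N/2 = 2.585·55/2 = 71.087500
base radius r_b = r_p·cos α = 71.087500·cos 16.228° = 68.255177
roll angle φ = 10.954° = 0.19118337 rad
x = r_b·(cos φ + φ·sin φ) = 69.491202
y = r_b·(sin φ − φ·cos φ) = 0.158408

x=69.491202 y=0.158408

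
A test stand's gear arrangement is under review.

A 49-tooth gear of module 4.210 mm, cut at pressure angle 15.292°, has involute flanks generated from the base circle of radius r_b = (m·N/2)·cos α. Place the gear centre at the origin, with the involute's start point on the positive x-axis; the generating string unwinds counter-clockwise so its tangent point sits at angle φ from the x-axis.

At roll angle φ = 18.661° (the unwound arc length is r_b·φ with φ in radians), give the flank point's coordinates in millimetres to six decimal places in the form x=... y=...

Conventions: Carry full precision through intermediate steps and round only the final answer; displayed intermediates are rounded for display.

x=104.630957 y=1.133691

single-mesh involute tooth geometry (49T wheel at module 4.210)
pitch radius r_p = m·N/2 = 4.210·49/2 = 103.145000
base radius r_b = r_p·cos α = 103.145000·cos 15.292° = 99.493074
roll angle φ = 18.661° = 0.32569589 rad
x = r_b·(cos φ + φ·sin φ) = 104.630957
y = r_b·(sin φ − φ·cos φ) = 1.133691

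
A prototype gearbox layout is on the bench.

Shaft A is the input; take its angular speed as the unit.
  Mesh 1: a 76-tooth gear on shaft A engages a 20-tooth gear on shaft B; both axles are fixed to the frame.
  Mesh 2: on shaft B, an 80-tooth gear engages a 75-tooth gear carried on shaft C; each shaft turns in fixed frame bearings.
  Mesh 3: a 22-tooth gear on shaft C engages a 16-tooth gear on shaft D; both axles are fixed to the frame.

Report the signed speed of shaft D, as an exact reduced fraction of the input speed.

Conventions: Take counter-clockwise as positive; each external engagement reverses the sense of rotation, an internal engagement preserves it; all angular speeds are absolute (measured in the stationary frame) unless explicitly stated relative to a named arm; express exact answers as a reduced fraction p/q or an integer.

3-mesh fixed-axis compound train (all bearings frame-fixed)
mesh 1 [76T→20T]: |ω|/ω_in = 1×76/20 = 19/5, sense flips to −
mesh 2 [80T→75T]: |ω|/ω_in = (19/5)×80/75 = 304/75, sense flips to +
mesh 3 [22T→16T]: |ω|/ω_in = (304/75)×22/16 = 418/75, sense flips to −
signed output speed (× input speed) = -418/75

-418/75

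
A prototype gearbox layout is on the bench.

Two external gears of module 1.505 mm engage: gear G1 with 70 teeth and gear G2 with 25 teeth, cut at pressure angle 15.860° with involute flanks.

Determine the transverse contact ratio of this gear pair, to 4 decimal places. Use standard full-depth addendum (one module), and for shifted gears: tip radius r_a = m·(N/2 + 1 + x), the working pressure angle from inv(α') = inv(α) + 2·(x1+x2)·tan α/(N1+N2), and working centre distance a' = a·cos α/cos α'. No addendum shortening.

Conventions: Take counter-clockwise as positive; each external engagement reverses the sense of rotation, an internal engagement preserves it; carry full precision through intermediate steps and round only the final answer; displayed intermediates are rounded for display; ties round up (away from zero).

1.9535

class = single-mesh tooth geometry [involute pair 70T × 25T, m = 1.505]
base radii: r_b1 = 50.669786, r_b2 = 18.096352
tip radii: r_a1 = 54.180000, r_a2 = 20.317500
no profile shift: α' = α, a' = a
action lengths: √(r_a1²−r_b1²) = 19.184505, √(r_a2²−r_b2²) = 9.237037
base pitch p_b = π·m·cos α = 4.548109
CR = (19.184505 + 9.237037 − 71.487500·sin 15.86000°)/4.548109 = 1.953534
contact ratio ≈ 1.9535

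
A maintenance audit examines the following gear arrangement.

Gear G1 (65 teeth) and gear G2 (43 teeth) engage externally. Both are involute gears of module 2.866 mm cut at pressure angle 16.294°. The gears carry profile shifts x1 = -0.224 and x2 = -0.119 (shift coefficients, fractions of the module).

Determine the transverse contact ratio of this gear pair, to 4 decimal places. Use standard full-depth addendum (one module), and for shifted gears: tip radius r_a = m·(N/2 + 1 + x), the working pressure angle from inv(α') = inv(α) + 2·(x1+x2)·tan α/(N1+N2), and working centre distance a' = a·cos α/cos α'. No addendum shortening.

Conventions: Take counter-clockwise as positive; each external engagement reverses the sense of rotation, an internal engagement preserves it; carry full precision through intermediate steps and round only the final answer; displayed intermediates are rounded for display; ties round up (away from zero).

2.1303

recognized (one external pair, fixed centres): single-mesh tooth geometry, m = 2.866, N1 = 65, N2 = 43
base radii: r_b1 = 89.403801, r_b2 = 59.144053
tip radii: r_a1 = 95.369016, r_a2 = 64.143946
inv(α') = inv(16.294°) + 2·(-0.224-0.119)·tan α/(65+43) = 0.00606616  ⇒  α' = 14.93293°
a' = a·cos α / cos α' = 154.7640·cos 16.294°/cos 14.93293° = 153.739940
action lengths: √(r_a1²−r_b1²) = 33.199542, √(r_a2²−r_b2²) = 24.827944
base pitch p_b = π·m·cos α = 8.642164
CR = (33.199542 + 24.827944 − 153.739940·sin 14.93293°)/8.642164 = 2.130313
contact ratio ≈ 2.1303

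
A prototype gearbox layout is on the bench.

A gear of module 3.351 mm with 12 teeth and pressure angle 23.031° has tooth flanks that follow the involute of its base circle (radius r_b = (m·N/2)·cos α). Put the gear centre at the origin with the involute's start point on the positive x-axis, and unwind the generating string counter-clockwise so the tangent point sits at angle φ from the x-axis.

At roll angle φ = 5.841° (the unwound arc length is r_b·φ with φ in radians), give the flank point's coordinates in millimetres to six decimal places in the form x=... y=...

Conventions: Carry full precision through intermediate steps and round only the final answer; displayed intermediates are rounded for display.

recognized (one wheel, involute flank): single-mesh tooth geometry, m = 3.351, N = 12
pitch radius r_p = m·N/2 = 3.351·12/2 = 20.106000
base radius r_b = r_p·cos α = 20.106000·cos 23.031° = 18.503417
roll angle φ = 5.841° = 0.10194468 rad
x = r_b·(cos φ + φ·sin φ) = 18.599318
y = r_b·(sin φ − φ·cos φ) = 0.006528

x=18.599318 y=0.006528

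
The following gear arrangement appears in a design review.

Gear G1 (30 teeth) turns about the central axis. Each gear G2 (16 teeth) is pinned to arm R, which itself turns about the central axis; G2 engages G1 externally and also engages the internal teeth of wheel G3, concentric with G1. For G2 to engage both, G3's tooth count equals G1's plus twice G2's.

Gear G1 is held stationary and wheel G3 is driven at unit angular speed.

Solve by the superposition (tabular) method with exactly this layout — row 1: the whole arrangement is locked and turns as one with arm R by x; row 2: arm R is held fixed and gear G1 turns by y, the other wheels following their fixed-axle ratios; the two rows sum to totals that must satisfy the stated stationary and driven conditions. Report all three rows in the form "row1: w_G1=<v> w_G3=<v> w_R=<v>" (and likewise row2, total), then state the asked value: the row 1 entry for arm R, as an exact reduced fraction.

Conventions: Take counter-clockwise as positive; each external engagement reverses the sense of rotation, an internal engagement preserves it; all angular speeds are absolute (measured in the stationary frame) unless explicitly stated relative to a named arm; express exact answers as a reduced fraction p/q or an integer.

class = planetary set [G3 = 30+2·16 = 62; Willis about the carrier]
row 1: whole set turns with the arm by x
row 2: sun turns y, ring = −(30/62)·y, arm 0
boundary: total ω_sun = x + y = 0 and total ω_ring = x − (30/62)·y = 1  ⇒  y = -31/46, x = 31/46
row 2 ring = −(30/62)·(-31/46) = 15/46
totals (row 1 + row 2): sun 31/46 + (-31/46) = 0, ring 31/46 + 15/46 = 1, arm 31/46 + 0 = 31/46
asked cell (row1, arm) = 31/46

row1: w_G1=31/46 w_G3=31/46 w_R=31/46
row2: w_G1=-31/46 w_G3=15/46 w_R=0
total: w_G1=0 w_G3=1 w_R=31/46
asked value: 31/46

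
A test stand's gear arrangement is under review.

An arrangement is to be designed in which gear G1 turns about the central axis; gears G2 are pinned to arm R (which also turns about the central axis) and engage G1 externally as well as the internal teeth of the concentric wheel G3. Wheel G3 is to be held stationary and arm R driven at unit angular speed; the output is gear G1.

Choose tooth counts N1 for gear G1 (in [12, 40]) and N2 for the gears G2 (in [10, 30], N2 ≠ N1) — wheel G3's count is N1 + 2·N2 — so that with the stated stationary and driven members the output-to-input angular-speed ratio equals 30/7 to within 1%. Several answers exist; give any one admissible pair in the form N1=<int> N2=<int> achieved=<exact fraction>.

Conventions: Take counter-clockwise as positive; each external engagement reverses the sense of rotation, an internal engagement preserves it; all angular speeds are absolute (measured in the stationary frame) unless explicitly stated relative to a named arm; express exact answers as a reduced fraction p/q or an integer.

N1=14 N2=16 achieved=30/7

class = planetary set [ratio 30/7 wanted; Willis about the carrier]
Willis with ω_ring = 0: ω_sun/ω_arm = (N1+N3)/N1; set equal to 30/7  ⇒  N3/N1 = 30/7 − 1 = 23/7
N3 = N1 + 2·N2  ⇒  N2/N1 = (N3/N1 − 1)/2 = (23/7 − 1)/2 = 8/7
smallest multiple with N1 ≥ 12 and N2 ≥ 10: k = 2  ⇒  N1 = 2·7 = 14, N2 = 2·8 = 16 (N1 ≤ 40, N2 ≤ 30, N2 ≠ N1 ✓), N3 = 14 + 2·16 = 46
check: (N1+N3)/N1 with N1 = 14, N3 = 46 gives 30/7; |achieved − target| = 0 ≤ 3/70 ✓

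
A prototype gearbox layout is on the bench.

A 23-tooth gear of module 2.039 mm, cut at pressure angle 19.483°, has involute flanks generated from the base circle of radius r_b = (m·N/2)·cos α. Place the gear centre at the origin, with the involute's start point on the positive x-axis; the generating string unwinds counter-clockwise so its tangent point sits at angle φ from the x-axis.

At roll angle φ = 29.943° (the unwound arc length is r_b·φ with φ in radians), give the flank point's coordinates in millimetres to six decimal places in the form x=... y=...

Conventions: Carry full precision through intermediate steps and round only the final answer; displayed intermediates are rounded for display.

topology: single-mesh involute geometry — m = 2.039, N = 23
pitch radius r_p = m·N/2 = 2.039·23/2 = 23.448500
base radius r_b = r_p·cos α = 23.448500·cos 19.483° = 22.105850
roll angle φ = 29.943° = 0.52260394 rad
x = r_b·(cos φ + φ·sin φ) = 24.921561
y = r_b·(sin φ − φ·cos φ) = 1.023284

x=24.921561 y=1.023284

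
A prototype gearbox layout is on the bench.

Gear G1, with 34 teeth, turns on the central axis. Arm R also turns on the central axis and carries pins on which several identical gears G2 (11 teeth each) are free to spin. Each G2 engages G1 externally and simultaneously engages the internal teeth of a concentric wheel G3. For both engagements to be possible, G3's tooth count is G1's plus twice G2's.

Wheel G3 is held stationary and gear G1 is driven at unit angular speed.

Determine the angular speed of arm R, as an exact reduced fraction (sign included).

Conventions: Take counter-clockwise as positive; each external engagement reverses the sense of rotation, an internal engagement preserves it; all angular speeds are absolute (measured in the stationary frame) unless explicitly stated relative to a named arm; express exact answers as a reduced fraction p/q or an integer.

17/45

recognized (axles ride arm R): planetary set, 34/11/56 teeth
ring teeth: 34 + 2·11 = 56
34(ω_sun−ω_arm) = −56(ω_ring−ω_arm),  ω_ring = 0, ω_sun = 1
34(1−ω_arm) = −56(0−ω_arm)  ⇒  90·ω_arm = 34  ⇒  ω_arm = 17/45
exact speed ratio = 17/45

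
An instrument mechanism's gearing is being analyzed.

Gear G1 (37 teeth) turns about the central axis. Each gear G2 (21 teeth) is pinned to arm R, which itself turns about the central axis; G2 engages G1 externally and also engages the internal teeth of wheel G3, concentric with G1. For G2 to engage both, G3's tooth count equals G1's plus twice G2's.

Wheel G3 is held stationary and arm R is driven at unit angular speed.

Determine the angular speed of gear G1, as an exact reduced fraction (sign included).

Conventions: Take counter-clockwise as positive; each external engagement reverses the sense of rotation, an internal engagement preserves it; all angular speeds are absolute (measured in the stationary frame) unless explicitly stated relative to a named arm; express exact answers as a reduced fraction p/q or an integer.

116/37

topology: planetary set — G1 37T / G2 21T / G3 79T, arm = carrier (Willis)
ring teeth: 37 + 2·21 = 79
37(ω_sun−ω_arm) = −79(ω_ring−ω_arm),  ω_ring = 0, ω_arm = 1
ω_sun = 1 − (79/37)(0−1) = 116/37
exact speed ratio = 116/37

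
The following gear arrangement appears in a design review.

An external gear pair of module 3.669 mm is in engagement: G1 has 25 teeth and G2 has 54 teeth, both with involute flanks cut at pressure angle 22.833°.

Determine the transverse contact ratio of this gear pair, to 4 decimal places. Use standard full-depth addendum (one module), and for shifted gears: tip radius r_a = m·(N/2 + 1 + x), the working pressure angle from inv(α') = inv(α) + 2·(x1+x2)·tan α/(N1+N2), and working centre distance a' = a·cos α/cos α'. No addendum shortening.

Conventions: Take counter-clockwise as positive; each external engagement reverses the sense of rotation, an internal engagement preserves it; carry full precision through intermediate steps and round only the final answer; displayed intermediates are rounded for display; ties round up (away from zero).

1.5701

single-mesh involute tooth geometry (25T engaging 54T at module 3.669)
base radii: r_b1 = 42.268706, r_b2 = 91.300404
tip radii: r_a1 = 49.531500, r_a2 = 102.732000
no profile shift: α' = α, a' = a
action lengths: √(r_a1²−r_b1²) = 25.821038, √(r_a2²−r_b2²) = 47.096709
base pitch p_b = π·m·cos α = 10.623284
CR = (25.821038 + 47.096709 − 144.925500·sin 22.83300°)/10.623284 = 1.570128
contact ratio ≈ 1.5701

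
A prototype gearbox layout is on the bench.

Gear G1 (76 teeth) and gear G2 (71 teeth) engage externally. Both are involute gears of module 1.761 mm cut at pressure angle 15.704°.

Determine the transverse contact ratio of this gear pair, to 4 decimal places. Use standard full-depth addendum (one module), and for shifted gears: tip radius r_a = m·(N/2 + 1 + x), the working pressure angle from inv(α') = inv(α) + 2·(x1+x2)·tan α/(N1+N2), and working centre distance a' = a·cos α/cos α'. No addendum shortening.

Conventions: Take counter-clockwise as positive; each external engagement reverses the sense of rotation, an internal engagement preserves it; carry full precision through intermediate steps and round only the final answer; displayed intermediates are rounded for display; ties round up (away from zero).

single-mesh involute tooth geometry (76T engaging 71T at module 1.761)
base radii: r_b1 = 64.420142, r_b2 = 60.181975
tip radii: r_a1 = 68.679000, r_a2 = 64.276500
no profile shift: α' = α, a' = a
action lengths: √(r_a1²−r_b1²) = 23.808619, √(r_a2²−r_b2²) = 22.574286
base pitch p_b = π·m·cos α = 5.325838
CR = (23.808619 + 22.574286 − 129.433500·sin 15.70400°)/5.325838 = 2.131015
contact ratio ≈ 2.1310

2.1310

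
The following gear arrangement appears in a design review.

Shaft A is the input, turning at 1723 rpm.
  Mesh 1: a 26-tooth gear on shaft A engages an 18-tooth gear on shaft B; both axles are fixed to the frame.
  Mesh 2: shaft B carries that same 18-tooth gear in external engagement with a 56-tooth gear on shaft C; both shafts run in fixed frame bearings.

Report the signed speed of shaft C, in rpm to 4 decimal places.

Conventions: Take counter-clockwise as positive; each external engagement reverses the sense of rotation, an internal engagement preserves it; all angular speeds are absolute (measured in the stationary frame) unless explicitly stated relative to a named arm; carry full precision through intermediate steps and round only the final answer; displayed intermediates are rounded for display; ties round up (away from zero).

topology: fixed-axis compound train — 2 meshes, A→C
mesh 1 [26T→18T]: ω = 1723.0000×26/18 = 2488.7778 rpm, sense flips to −
mesh 2 [18T→56T]: ω = 2488.7778×18/56 = 799.9643 rpm, sense flips to +
signed output speed = +799.9643 rpm

+799.9643 rpm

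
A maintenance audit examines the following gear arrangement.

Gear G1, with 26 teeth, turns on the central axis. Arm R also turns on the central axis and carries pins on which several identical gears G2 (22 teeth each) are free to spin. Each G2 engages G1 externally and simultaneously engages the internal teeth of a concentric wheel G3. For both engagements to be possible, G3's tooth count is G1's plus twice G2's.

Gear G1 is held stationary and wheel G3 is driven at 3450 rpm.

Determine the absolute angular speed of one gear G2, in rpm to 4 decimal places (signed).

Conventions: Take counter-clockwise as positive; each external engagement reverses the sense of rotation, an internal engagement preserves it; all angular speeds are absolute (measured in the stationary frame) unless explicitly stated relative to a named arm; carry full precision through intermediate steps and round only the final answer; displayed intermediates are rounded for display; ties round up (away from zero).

topology: planetary set — G1 26T / G2 22T / G3 70T, arm = carrier (Willis)
normalise by the input: solve with ω_ring = 1, then scale by 3450 rpm
ring teeth: 26 + 2·22 = 70
26(ω_sun−ω_arm) = −70(ω_ring−ω_arm),  ω_sun = 0, ω_ring = 1
26(0−ω_arm) = −70(1−ω_arm)  ⇒  96·ω_arm = 70  ⇒  ω_arm = 35/48
sun–planet mesh: 26·(0−35/48) = −22·(ω_p−ω_arm)  ⇒  ω_p−ω_arm = 455/528
ω_p = 35/48 + 455/528 = 35/22
scale: ω_p = 35/22 × 3450 rpm = +5488.6364 rpm

+5488.6364 rpm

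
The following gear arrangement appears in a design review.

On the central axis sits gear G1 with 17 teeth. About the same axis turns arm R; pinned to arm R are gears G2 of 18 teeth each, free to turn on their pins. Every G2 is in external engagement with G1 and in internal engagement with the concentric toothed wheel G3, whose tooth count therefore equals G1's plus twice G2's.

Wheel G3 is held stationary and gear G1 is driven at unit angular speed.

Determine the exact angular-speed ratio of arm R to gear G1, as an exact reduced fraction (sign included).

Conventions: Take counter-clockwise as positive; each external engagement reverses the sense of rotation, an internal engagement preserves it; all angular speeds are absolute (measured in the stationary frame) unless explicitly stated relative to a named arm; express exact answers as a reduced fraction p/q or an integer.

class = planetary set [G3 = 17+2·18 = 53; Willis about the carrier]
ring teeth: 17 + 2·18 = 53
17(ω_sun−ω_arm) = −53(ω_ring−ω_arm),  ω_ring = 0, ω_sun = 1
17(1−ω_arm) = −53(0−ω_arm)  ⇒  70·ω_arm = 17  ⇒  ω_arm = 17/70
ω_out/ω_in = 17/70

17/70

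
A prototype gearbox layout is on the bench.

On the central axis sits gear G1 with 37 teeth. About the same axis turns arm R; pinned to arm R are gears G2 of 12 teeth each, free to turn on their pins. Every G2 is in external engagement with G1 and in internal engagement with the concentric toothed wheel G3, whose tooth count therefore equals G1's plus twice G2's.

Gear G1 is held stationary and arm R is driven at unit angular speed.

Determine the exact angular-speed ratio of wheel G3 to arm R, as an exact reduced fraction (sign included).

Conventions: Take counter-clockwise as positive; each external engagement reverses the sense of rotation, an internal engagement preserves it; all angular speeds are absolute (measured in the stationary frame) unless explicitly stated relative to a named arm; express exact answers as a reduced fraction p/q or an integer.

98/61

class = planetary set [G3 = 37+2·12 = 61; Willis about the carrier]
ring teeth: 37 + 2·12 = 61
37(ω_sun−ω_arm) = −61(ω_ring−ω_arm),  ω_sun = 0, ω_arm = 1
ω_ring = 1 − (37/61)(0−1) = 98/61
ω_out/ω_in = 98/61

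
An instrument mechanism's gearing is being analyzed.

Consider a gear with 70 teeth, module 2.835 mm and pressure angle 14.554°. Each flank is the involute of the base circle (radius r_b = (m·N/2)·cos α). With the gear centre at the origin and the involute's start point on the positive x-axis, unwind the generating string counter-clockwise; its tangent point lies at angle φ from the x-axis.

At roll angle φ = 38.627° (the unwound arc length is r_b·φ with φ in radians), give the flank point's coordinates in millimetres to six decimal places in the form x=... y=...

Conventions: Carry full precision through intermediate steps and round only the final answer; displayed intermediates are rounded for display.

x=115.448427 y=9.370693

class = single-mesh tooth geometry [base-circle involute, m = 2.835, 70T]
pitch radius r_p = m·N/2 = 2.835·70/2 = 99.225000
base radius r_b = r_p·cos α = 99.225000·cos 14.554° = 96.040992
roll angle φ = 38.627° = 0.67416833 rad
x = r_b·(cos φ + φ·sin φ) = 115.448427
y = r_b·(sin φ − φ·cos φ) = 9.370693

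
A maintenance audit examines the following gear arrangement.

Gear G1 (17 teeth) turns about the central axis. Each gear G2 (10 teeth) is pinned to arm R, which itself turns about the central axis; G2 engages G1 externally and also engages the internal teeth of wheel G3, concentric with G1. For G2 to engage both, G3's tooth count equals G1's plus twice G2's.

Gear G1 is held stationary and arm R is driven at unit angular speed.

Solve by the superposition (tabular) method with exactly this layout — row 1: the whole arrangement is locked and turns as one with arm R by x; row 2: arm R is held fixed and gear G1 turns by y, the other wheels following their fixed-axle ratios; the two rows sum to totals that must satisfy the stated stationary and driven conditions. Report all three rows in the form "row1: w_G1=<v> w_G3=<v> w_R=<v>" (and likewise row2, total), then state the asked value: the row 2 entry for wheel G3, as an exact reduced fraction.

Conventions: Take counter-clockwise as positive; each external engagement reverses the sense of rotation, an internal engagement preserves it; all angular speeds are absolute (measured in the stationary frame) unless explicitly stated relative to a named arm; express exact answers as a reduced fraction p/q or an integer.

recognized (axles ride arm R): planetary set, 17/10/37 teeth
row 1 — lock + rotate with arm: ω_sun = ω_ring = ω_arm = x
row 2 — arm fixed, fixed-axis ratios: sun y, ring −(17/37)·y, arm 0
boundary: total ω_sun = x + y = 0 and total ω_arm = x = 1  ⇒  y = -1, x = 1
row 2 ring = −(17/37)·(-1) = 17/37
totals (row 1 + row 2): sun 1 + (-1) = 0, ring 1 + 17/37 = 54/37, arm 1 + 0 = 1
asked cell (row2, ring) = 17/37

row1: w_G1=1 w_G3=1 w_R=1
row2: w_G1=-1 w_G3=17/37 w_R=0
total: w_G1=0 w_G3=54/37 w_R=1
asked value: 17/37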